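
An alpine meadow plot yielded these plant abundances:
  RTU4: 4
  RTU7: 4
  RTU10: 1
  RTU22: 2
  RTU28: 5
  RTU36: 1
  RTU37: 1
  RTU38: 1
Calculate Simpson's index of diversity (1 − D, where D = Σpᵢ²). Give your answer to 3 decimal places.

Total N = 4+4+1+2+5+1+1+1 = 19, so the proportions are 0.21053, 0.21053, 0.05263, 0.10526, 0.26316, 0.05263, 0.05263, 0.05263 (working shown to 5 dp, full precision carried).
D = 0.21053² + 0.21053² + 0.05263² + 0.10526² + 0.26316² + 0.05263² + 0.05263² + 0.05263² = 0.04432 + 0.04432 + 0.00277 + 0.01108 + 0.06925 + 0.00277 + 0.00277 + 0.00277 = 0.18006.
So 1 − D = 0.81994, i.e. 0.820 to 3 decimal places.

0.820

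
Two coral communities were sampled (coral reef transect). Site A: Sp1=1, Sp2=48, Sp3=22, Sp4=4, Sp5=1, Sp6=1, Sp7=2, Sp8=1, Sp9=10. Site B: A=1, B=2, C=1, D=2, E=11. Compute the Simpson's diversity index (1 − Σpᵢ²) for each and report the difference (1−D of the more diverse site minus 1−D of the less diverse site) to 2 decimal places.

Site A: N=90, proportions 0.0111, 0.5333, 0.2444, 0.0444, 0.0111, 0.0111, 0.0222, 0.0111, 0.1111, giving 1−D = 0.6405 (working shown to 4 dp, full precision carried).
Site B: N=17, proportions 0.0588, 0.1176, 0.0588, 0.1176, 0.6471, giving 1−D = 0.5467.
Difference = |0.6405 − 0.5467| = 0.0938, i.e. 0.09 to 2 decimal places.

0.09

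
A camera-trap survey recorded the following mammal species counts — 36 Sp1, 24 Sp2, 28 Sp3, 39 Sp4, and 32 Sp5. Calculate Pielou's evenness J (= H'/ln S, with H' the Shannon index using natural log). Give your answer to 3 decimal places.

Total N = 36+24+28+39+32 = 159, so the proportions are 0.22642, 0.15094, 0.1761, 0.24528, 0.20126 (working shown to 5 dp, full precision carried).
H' = −Σ pᵢ ln pᵢ = −((-0.33631) + (-0.28541) + (-0.30583) + (-0.34471) + (-0.32265)) = 1.59492.
With S = 5 species, ln S = 1.60944, so J = 1.59492/1.60944 = 0.99098, i.e. 0.991 to 3 decimal places.

0.991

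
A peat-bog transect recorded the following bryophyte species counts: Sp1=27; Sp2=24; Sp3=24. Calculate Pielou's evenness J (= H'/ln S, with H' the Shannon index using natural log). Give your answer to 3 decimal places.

0.999

Total N = 27+24+24 = 75, so the proportions are 0.36, 0.32, 0.32 (working shown to 5 dp, full precision carried).
H' = −Σ pᵢ ln pᵢ = −((-0.36779) + (-0.36462) + (-0.36462)) = 1.09703.
With S = 3 species, ln S = 1.09861, so J = 1.09703/1.09861 = 0.99856, i.e. 0.999 to 3 decimal places.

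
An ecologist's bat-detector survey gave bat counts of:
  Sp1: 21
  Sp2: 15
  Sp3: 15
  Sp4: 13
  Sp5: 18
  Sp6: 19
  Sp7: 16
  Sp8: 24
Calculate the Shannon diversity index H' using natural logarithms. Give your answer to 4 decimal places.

Total N = 21+15+15+13+18+19+16+24 = 141, so the proportions are 0.148936, 0.106383, 0.106383, 0.092199, 0.12766, 0.134752, 0.113475, 0.170213 (working shown to 6 dp, full precision carried).
Each pᵢ ln pᵢ term: 0.148936×(-1.904237)=-0.283610, 0.106383×(-2.240710)=-0.238373, 0.106383×(-2.240710)=-0.238373, 0.092199×(-2.383811)=-0.219784, 0.12766×(-2.058388)=-0.262773, 0.134752×(-2.004321)=-0.270086, 0.113475×(-2.176171)=-0.246941, 0.170213×(-1.770706)=-0.301397.
Sum = -2.061337, so H' = 2.0613.

2.0613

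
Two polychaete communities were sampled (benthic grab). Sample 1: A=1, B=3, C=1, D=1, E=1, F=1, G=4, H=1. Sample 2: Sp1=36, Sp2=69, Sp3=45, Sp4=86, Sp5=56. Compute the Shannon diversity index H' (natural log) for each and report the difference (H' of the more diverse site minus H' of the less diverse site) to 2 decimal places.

0.32

Sample 1: N=13, proportions 0.0769, 0.2308, 0.0769, 0.0769, 0.0769, 0.0769, 0.3077, 0.0769, giving H' = 1.8849 (working shown to 4 dp, full precision carried).
Sample 2: N=292, proportions 0.1233, 0.2363, 0.1541, 0.2945, 0.1918, giving H' = 1.5639.
Difference = |1.8849 − 1.5639| = 0.3210, i.e. 0.32 to 2 decimal places.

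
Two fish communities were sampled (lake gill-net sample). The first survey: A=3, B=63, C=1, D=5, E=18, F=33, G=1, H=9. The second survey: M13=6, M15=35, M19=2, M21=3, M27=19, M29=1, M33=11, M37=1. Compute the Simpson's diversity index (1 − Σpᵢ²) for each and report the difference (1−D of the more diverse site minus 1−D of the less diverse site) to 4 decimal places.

0.0219

The first survey: N=133, proportions 0.022556391, 0.473684211, 0.007518797, 0.037593985, 0.135338346, 0.248120301, 0.007518797, 0.067669173, giving 1−D = 0.689128837 (working shown to 9 dp, full precision carried).
The second survey: N=78, proportions 0.076923077, 0.448717949, 0.025641026, 0.038461538, 0.243589744, 0.012820513, 0.141025641, 0.012820513, giving 1−D = 0.711045365.
Difference = |0.689128837 − 0.711045365| = 0.021916528, i.e. 0.0219 to 4 decimal places.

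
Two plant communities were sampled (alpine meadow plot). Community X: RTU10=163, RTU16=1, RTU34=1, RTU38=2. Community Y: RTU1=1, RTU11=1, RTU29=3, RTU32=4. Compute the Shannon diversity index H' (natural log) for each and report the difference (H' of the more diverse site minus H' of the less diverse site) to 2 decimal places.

Community X: N=167, proportions 0.97605, 0.00599, 0.00599, 0.01198, giving H' = 0.13795 (working shown to 5 dp, full precision carried).
Community Y: N=9, proportions 0.11111, 0.11111, 0.33333, 0.44444, giving H' = 1.21489.
Difference = |0.13795 − 1.21489| = 1.07694, i.e. 1.08 to 2 decimal places.

1.08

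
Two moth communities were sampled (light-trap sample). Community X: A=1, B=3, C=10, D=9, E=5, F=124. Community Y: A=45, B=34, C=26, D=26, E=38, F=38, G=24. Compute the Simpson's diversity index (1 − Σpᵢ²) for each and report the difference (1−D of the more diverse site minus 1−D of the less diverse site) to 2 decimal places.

Community X: N=152, proportions 0.006579, 0.019737, 0.065789, 0.059211, 0.032895, 0.815789, giving 1−D = 0.325139 (working shown to 6 dp, full precision carried).
Community Y: N=231, proportions 0.194805, 0.147186, 0.112554, 0.112554, 0.164502, 0.164502, 0.103896, giving 1−D = 0.850134.
Difference = |0.325139 − 0.850134| = 0.524995, i.e. 0.52 to 2 decimal places.

0.52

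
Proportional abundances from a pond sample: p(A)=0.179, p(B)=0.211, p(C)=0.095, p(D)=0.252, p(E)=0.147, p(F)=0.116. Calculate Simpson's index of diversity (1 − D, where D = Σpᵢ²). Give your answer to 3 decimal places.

D = 0.179² + 0.211² + 0.095² + 0.252² + 0.147² + 0.116² = 0.03204 + 0.04452 + 0.00903 + 0.06350 + 0.02161 + 0.01346 = 0.18416 (working shown to 5 dp, full precision carried).
So 1 − D = 0.81584, i.e. 0.816 to 3 decimal places.

0.816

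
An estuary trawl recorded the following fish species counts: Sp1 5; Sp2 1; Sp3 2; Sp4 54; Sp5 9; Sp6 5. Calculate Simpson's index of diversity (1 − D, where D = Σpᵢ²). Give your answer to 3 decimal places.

0.472

Total N = 5+1+2+54+9+5 = 76, so the proportions are 0.06579, 0.01316, 0.02632, 0.71053, 0.11842, 0.06579 (working shown to 5 dp, full precision carried).
D = 0.06579² + 0.01316² + 0.02632² + 0.71053² + 0.11842² + 0.06579² = 0.00433 + 0.00017 + 0.00069 + 0.50485 + 0.01402 + 0.00433 = 0.52839.
So 1 − D = 0.47161, i.e. 0.472 to 3 decimal places.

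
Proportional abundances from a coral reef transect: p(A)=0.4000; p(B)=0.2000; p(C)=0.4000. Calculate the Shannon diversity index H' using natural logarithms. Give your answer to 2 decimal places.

Each pᵢ ln pᵢ term (working shown to 4 dp, full precision carried): 0.4×(-0.9163)=-0.3665, 0.2×(-1.6094)=-0.3219, 0.4×(-0.9163)=-0.3665.
Sum = -1.0549, so H' = 1.05.

1.05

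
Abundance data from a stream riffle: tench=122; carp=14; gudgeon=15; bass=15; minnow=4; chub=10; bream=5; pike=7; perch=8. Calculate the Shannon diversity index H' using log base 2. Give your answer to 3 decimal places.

2.081

Total N = 122+14+15+15+4+10+5+7+8 = 200, so the proportions are 0.61, 0.07, 0.075, 0.075, 0.02, 0.05, 0.025, 0.035, 0.04 (working shown to 5 dp, full precision carried).
Each pᵢ log₂ pᵢ term: 0.61×(-0.71312)=-0.43500, 0.07×(-3.83650)=-0.26856, 0.075×(-3.73697)=-0.28027, 0.075×(-3.73697)=-0.28027, 0.02×(-5.64386)=-0.11288, 0.05×(-4.32193)=-0.21610, 0.025×(-5.32193)=-0.13305, 0.035×(-4.83650)=-0.16928, 0.04×(-4.64386)=-0.18575.
Sum = -2.08116, so H' = 2.081.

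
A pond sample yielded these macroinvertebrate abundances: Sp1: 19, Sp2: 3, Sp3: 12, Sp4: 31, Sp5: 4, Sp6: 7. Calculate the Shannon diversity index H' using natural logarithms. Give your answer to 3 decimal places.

1.506

Total N = 19+3+12+31+4+7 = 76, so the proportions are 0.25, 0.03947, 0.15789, 0.40789, 0.05263, 0.09211 (working shown to 5 dp, full precision carried).
Each pᵢ ln pᵢ term: 0.25×(-1.38629)=-0.34657, 0.03947×(-3.23212)=-0.12758, 0.15789×(-1.84583)=-0.29145, 0.40789×(-0.89675)=-0.36578, 0.05263×(-2.94444)=-0.15497, 0.09211×(-2.38482)=-0.21965.
Sum = -1.50601, so H' = 1.506.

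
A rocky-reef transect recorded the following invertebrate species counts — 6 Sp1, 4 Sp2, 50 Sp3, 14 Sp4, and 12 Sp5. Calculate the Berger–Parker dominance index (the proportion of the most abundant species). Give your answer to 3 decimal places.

0.581

Total N = 6+4+50+14+12 = 86, so the proportions are 0.06977, 0.04651, 0.5814, 0.16279, 0.13953 (working shown to 5 dp, full precision carried).
The largest proportion is 0.5814, i.e. d = 0.581 to 3 decimal places.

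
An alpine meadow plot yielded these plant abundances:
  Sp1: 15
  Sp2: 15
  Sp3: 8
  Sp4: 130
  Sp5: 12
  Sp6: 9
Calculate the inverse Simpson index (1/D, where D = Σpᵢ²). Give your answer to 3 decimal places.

2.025

Total N = 15+15+8+130+12+9 = 189, so the proportions are 0.079365, 0.079365, 0.042328, 0.687831, 0.063492, 0.047619 (working shown to 6 dp, full precision carried).
D = 0.079365² + 0.079365² + 0.042328² + 0.687831² + 0.063492² + 0.047619² = 0.006299 + 0.006299 + 0.001792 + 0.473111 + 0.004031 + 0.002268 = 0.493799.
So 1/D = 2.02511, i.e. 2.025 to 3 decimal places.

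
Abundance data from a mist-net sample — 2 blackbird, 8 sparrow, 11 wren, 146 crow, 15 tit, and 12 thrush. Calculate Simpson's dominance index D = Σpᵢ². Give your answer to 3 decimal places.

Total N = 2+8+11+146+15+12 = 194, so the proportions are 0.01031, 0.04124, 0.0567, 0.75258, 0.07732, 0.06186 (working shown to 5 dp, full precision carried).
D = 0.01031² + 0.04124² + 0.0567² + 0.75258² + 0.07732² + 0.06186² = 0.00011 + 0.00170 + 0.00322 + 0.56637 + 0.00598 + 0.00383 = 0.58120.
To 3 decimal places, D = 0.581.

0.581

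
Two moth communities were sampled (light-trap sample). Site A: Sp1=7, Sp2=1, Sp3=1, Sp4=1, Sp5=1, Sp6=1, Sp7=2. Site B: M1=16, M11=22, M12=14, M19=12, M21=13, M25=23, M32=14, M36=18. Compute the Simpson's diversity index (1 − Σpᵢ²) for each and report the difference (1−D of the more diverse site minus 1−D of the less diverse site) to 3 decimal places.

Site A: N=14, proportions 0.5, 0.07143, 0.07143, 0.07143, 0.07143, 0.07143, 0.14286, giving 1−D = 0.70408 (working shown to 5 dp, full precision carried).
Site B: N=132, proportions 0.12121, 0.16667, 0.10606, 0.09091, 0.09848, 0.17424, 0.10606, 0.13636, giving 1−D = 0.86811.
Difference = |0.70408 − 0.86811| = 0.16403, i.e. 0.164 to 3 decimal places.

0.164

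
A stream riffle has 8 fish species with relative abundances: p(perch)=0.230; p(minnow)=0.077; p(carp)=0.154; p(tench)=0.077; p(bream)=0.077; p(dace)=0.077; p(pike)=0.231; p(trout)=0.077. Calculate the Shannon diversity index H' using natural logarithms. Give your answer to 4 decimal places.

Each pᵢ ln pᵢ term (working shown to 6 dp, full precision carried): 0.23×(-1.469676)=-0.338025, 0.077×(-2.563950)=-0.197424, 0.154×(-1.870803)=-0.288104, 0.077×(-2.563950)=-0.197424, 0.077×(-2.563950)=-0.197424, 0.077×(-2.563950)=-0.197424, 0.231×(-1.465338)=-0.338493, 0.077×(-2.563950)=-0.197424.
Sum = -1.951743, so H' = 1.9517.

1.9517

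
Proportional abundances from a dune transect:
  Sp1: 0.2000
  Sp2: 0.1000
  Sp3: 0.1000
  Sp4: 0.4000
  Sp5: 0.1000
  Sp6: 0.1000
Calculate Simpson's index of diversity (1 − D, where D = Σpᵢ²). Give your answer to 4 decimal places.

0.7600

D = 0.2² + 0.1² + 0.1² + 0.4² + 0.1² + 0.1² = 0.040000 + 0.010000 + 0.010000 + 0.160000 + 0.010000 + 0.010000 = 0.240000 (working shown to 6 dp, full precision carried).
So 1 − D = 0.760000, i.e. 0.7600 to 4 decimal places.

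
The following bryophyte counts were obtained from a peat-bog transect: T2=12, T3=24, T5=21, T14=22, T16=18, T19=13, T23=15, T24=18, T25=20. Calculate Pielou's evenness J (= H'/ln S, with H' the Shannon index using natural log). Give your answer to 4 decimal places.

0.9893

Total N = 12+24+21+22+18+13+15+18+20 = 163, so the proportions are 0.07362, 0.147239, 0.128834, 0.134969, 0.110429, 0.079755, 0.092025, 0.110429, 0.122699 (working shown to 6 dp, full precision carried).
H' = −Σ pᵢ ln pᵢ = −((-0.192062) + (-0.282066) + (-0.264011) + (-0.270304) + (-0.243318) + (-0.201684) + (-0.219543) + (-0.243318) + (-0.257426)) = 2.173731.
With S = 9 species, ln S = 2.197225, so J = 2.173731/2.197225 = 0.989307, i.e. 0.9893 to 4 decimal places.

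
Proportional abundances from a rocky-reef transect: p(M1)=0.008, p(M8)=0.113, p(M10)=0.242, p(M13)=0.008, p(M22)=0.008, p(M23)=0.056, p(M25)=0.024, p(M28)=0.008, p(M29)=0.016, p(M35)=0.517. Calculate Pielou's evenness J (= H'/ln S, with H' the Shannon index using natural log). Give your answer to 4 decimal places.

0.6091

H' = −Σ pᵢ ln pᵢ = −((-0.038627) + (-0.246382) + (-0.343354) + (-0.038627) + (-0.038627) + (-0.161415) + (-0.089513) + (-0.038627) + (-0.066163) + (-0.341071)) = 1.402403 (working shown to 6 dp, full precision carried).
With S = 10 species, ln S = 2.302585, so J = 1.402403/2.302585 = 0.609056, i.e. 0.6091 to 4 decimal places.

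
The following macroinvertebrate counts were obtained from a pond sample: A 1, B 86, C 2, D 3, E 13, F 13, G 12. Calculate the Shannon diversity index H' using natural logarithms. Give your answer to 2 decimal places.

1.14

Total N = 1+86+2+3+13+13+12 = 130, so the proportions are 0.0077, 0.6615, 0.0154, 0.0231, 0.1, 0.1, 0.0923 (working shown to 4 dp, full precision carried).
Each pᵢ ln pᵢ term: 0.0077×(-4.8675)=-0.0374, 0.6615×(-0.4132)=-0.2733, 0.0154×(-4.1744)=-0.0642, 0.0231×(-3.7689)=-0.0870, 0.1×(-2.3026)=-0.2303, 0.1×(-2.3026)=-0.2303, 0.0923×(-2.3826)=-0.2199.
Sum = -1.1424, so H' = 1.14.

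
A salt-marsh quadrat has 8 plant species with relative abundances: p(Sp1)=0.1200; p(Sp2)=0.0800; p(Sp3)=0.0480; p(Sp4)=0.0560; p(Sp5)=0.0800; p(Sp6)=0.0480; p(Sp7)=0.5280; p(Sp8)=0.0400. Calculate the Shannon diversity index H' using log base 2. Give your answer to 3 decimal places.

Each pᵢ log₂ pᵢ term (working shown to 5 dp, full precision carried): 0.12×(-3.05889)=-0.36707, 0.08×(-3.64386)=-0.29151, 0.048×(-4.38082)=-0.21028, 0.056×(-4.15843)=-0.23287, 0.08×(-3.64386)=-0.29151, 0.048×(-4.38082)=-0.21028, 0.528×(-0.92139)=-0.48649, 0.04×(-4.64386)=-0.18575.
Sum = -2.27576, so H' = 2.276.

2.276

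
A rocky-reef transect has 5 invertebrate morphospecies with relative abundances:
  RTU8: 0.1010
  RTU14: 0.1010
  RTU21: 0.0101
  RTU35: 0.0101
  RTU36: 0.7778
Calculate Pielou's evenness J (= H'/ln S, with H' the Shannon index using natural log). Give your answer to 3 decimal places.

0.467

H' = −Σ pᵢ ln pᵢ = −((-0.23156) + (-0.23156) + (-0.04641) + (-0.04641) + (-0.19545)) = 0.75139 (working shown to 5 dp, full precision carried).
With S = 5 species, ln S = 1.60944, so J = 0.75139/1.60944 = 0.46686, i.e. 0.467 to 3 decimal places.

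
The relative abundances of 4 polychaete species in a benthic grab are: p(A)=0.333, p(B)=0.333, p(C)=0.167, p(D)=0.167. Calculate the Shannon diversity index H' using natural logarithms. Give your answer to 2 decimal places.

Each pᵢ ln pᵢ term (working shown to 4 dp, full precision carried): 0.333×(-1.0996)=-0.3662, 0.333×(-1.0996)=-0.3662, 0.167×(-1.7898)=-0.2989, 0.167×(-1.7898)=-0.2989.
Sum = -1.3301, so H' = 1.33.

1.33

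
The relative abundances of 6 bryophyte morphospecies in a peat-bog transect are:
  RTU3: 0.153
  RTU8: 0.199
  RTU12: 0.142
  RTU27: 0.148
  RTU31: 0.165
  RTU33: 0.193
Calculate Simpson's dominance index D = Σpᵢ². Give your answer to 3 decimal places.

0.170

D = 0.153² + 0.199² + 0.142² + 0.148² + 0.165² + 0.193² = 0.02341 + 0.03960 + 0.02016 + 0.02190 + 0.02723 + 0.03725 = 0.16955 (working shown to 5 dp, full precision carried).
To 3 decimal places, D = 0.170.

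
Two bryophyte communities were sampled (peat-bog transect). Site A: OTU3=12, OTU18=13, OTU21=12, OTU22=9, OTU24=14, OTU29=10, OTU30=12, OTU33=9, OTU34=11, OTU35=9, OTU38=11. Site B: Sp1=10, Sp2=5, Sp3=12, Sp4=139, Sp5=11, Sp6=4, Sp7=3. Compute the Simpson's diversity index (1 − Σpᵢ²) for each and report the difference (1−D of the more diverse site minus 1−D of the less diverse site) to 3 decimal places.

0.490

Site A: N=122, proportions 0.09836, 0.10656, 0.09836, 0.07377, 0.11475, 0.08197, 0.09836, 0.07377, 0.09016, 0.07377, 0.09016, giving 1−D = 0.90715 (working shown to 5 dp, full precision carried).
Site B: N=184, proportions 0.05435, 0.02717, 0.06522, 0.75543, 0.05978, 0.02174, 0.0163, giving 1−D = 0.41706.
Difference = |0.90715 − 0.41706| = 0.49009, i.e. 0.490 to 3 decimal places.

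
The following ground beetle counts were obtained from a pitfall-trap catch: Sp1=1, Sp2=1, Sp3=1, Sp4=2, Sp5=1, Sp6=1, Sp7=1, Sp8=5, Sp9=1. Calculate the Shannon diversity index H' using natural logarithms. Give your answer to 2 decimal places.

1.97

Total N = 1+1+1+2+1+1+1+5+1 = 14, so the proportions are 0.0714, 0.0714, 0.0714, 0.1429, 0.0714, 0.0714, 0.0714, 0.3571, 0.0714 (working shown to 4 dp, full precision carried).
Each pᵢ ln pᵢ term: 0.0714×(-2.6391)=-0.1885, 0.0714×(-2.6391)=-0.1885, 0.0714×(-2.6391)=-0.1885, 0.1429×(-1.9459)=-0.2780, 0.0714×(-2.6391)=-0.1885, 0.0714×(-2.6391)=-0.1885, 0.0714×(-2.6391)=-0.1885, 0.3571×(-1.0296)=-0.3677, 0.0714×(-2.6391)=-0.1885.
Sum = -1.9652, so H' = 1.97.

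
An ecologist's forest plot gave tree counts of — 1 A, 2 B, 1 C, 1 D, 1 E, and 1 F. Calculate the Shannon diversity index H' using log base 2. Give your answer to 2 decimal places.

2.52

Total N = 1+2+1+1+1+1 = 7, so the proportions are 0.1429, 0.2857, 0.1429, 0.1429, 0.1429, 0.1429 (working shown to 4 dp, full precision carried).
Each pᵢ log₂ pᵢ term: 0.1429×(-2.8074)=-0.4011, 0.2857×(-1.8074)=-0.5164, 0.1429×(-2.8074)=-0.4011, 0.1429×(-2.8074)=-0.4011, 0.1429×(-2.8074)=-0.4011, 0.1429×(-2.8074)=-0.4011.
Sum = -2.5216, so H' = 2.52.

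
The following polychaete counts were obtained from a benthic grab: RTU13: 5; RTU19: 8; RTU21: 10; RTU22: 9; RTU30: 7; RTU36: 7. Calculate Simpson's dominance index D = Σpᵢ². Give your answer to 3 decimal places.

Total N = 5+8+10+9+7+7 = 46, so the proportions are 0.1087, 0.17391, 0.21739, 0.19565, 0.15217, 0.15217 (working shown to 5 dp, full precision carried).
D = 0.1087² + 0.17391² + 0.21739² + 0.19565² + 0.15217² + 0.15217² = 0.01181 + 0.03025 + 0.04726 + 0.03828 + 0.02316 + 0.02316 = 0.17391.
To 3 decimal places, D = 0.174.

0.174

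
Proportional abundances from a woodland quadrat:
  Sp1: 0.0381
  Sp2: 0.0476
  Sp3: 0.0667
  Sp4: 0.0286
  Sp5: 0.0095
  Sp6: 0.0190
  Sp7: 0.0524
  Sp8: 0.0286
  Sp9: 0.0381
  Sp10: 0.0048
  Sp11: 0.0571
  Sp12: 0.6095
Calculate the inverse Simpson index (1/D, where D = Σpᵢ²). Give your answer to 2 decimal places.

D = 0.0381² + 0.0476² + 0.0667² + 0.0286² + 0.0095² + 0.019² + 0.0524² + 0.0286² + 0.0381² + 0.0048² + 0.0571² + 0.6095² = 0.00145 + 0.00227 + 0.00445 + 0.00082 + 0.00009 + 0.00036 + 0.00275 + 0.00082 + 0.00145 + 0.00002 + 0.00326 + 0.37149 = 0.38922 (working shown to 5 dp, full precision carried).
So 1/D = 2.5692, i.e. 2.57 to 2 decimal places.

2.57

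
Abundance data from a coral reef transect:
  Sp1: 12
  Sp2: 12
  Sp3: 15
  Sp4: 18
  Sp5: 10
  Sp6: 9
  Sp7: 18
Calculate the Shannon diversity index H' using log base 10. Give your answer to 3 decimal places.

0.831

Total N = 12+12+15+18+10+9+18 = 94, so the proportions are 0.12766, 0.12766, 0.15957, 0.19149, 0.10638, 0.09574, 0.19149 (working shown to 5 dp, full precision carried).
Each pᵢ log₁₀ pᵢ term: 0.12766×(-0.89395)=-0.11412, 0.12766×(-0.89395)=-0.11412, 0.15957×(-0.79704)=-0.12719, 0.19149×(-0.71786)=-0.13746, 0.10638×(-0.97313)=-0.10352, 0.09574×(-1.01889)=-0.09755, 0.19149×(-0.71786)=-0.13746.
Sum = -0.83143, so H' = 0.831.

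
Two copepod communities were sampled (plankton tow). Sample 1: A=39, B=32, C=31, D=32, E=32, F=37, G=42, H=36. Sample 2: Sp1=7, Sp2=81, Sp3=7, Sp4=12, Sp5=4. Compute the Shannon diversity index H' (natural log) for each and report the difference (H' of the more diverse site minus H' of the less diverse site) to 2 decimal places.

Sample 1: N=281, proportions 0.1388, 0.1139, 0.1103, 0.1139, 0.1139, 0.1317, 0.1495, 0.1281, giving H' = 2.0738 (working shown to 4 dp, full precision carried).
Sample 2: N=111, proportions 0.0631, 0.7297, 0.0631, 0.1081, 0.036, giving H' = 0.9387.
Difference = |2.0738 − 0.9387| = 1.1351, i.e. 1.14 to 2 decimal places.

1.14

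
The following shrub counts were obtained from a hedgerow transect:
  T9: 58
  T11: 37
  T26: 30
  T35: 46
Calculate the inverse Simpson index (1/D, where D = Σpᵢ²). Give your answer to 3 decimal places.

3.774

Total N = 58+37+30+46 = 171, so the proportions are 0.3391813, 0.2163743, 0.1754386, 0.2690058 (working shown to 7 dp, full precision carried).
D = 0.3391813² + 0.2163743² + 0.1754386² + 0.2690058² = 0.1150439 + 0.0468178 + 0.0307787 + 0.0723641 = 0.2650046.
So 1/D = 3.77352, i.e. 3.774 to 3 decimal places.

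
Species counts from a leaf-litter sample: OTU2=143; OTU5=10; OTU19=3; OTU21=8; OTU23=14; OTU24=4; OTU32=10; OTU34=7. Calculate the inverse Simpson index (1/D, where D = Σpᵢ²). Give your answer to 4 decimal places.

Total N = 143+10+3+8+14+4+10+7 = 199, so the proportions are 0.718593, 0.0502513, 0.0150754, 0.040201, 0.0703518, 0.0201005, 0.0502513, 0.0351759 (working shown to 7 dp, full precision carried).
D = 0.718593² + 0.0502513² + 0.0150754² + 0.040201² + 0.0703518² + 0.0201005² + 0.0502513² + 0.0351759² = 0.5163758 + 0.0025252 + 0.0002273 + 0.0016161 + 0.0049494 + 0.0004040 + 0.0025252 + 0.0012373 = 0.5298604.
So 1/D = 1.887290, i.e. 1.8873 to 4 decimal places.

1.8873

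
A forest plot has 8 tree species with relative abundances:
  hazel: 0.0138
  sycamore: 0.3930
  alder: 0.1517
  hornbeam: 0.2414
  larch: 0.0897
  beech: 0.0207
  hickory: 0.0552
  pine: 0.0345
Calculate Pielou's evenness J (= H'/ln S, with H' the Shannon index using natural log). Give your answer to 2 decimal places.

0.78

H' = −Σ pᵢ ln pᵢ = −((-0.0591) + (-0.3670) + (-0.2861) + (-0.3431) + (-0.2163) + (-0.0803) + (-0.1599) + (-0.1162)) = 1.6279 (working shown to 4 dp, full precision carried).
With S = 8 species, ln S = 2.0794, so J = 1.6279/2.0794 = 0.7829, i.e. 0.78 to 2 decimal places.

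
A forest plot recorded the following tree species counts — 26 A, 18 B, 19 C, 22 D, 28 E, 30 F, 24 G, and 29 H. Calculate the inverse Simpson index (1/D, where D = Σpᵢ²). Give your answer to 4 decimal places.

7.7671

Total N = 26+18+19+22+28+30+24+29 = 196, so the proportions are 0.13265306, 0.09183673, 0.09693878, 0.1122449, 0.14285714, 0.15306122, 0.12244898, 0.14795918 (working shown to 8 dp, full precision carried).
D = 0.13265306² + 0.09183673² + 0.09693878² + 0.1122449² + 0.14285714² + 0.15306122² + 0.12244898² + 0.14795918² = 0.01759683 + 0.00843399 + 0.00939713 + 0.01259892 + 0.02040816 + 0.02342774 + 0.01499375 + 0.02189192 = 0.12874844.
So 1/D = 7.767085, i.e. 7.7671 to 4 decimal places.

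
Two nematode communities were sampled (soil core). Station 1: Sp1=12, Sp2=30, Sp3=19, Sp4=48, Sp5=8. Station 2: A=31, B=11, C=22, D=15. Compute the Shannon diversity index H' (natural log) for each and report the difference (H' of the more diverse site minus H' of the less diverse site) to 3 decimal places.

0.114

Station 1: N=117, proportions 0.102564, 0.25641, 0.162393, 0.410256, 0.068376, giving H' = 1.426684 (working shown to 6 dp, full precision carried).
Station 2: N=79, proportions 0.392405, 0.139241, 0.278481, 0.189873, giving H' = 1.313066.
Difference = |1.426684 − 1.313066| = 0.113618, i.e. 0.114 to 3 decimal places.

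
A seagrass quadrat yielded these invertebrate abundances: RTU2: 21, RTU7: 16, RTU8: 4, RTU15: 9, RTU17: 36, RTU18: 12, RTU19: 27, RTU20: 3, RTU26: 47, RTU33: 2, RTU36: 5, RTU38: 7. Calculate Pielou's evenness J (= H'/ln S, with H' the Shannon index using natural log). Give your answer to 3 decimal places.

Total N = 21+16+4+9+36+12+27+3+47+2+5+7 = 189, so the proportions are 0.11111, 0.08466, 0.02116, 0.04762, 0.19048, 0.06349, 0.14286, 0.01587, 0.24868, 0.01058, 0.02646, 0.03704 (working shown to 5 dp, full precision carried).
H' = −Σ pᵢ ln pᵢ = −((-0.24414) + (-0.20903) + (-0.08160) + (-0.14498) + (-0.31585) + (-0.17504) + (-0.27799) + (-0.06576) + (-0.34606) + (-0.04813) + (-0.09609) + (-0.12207)) = 2.12673.
With S = 12 species, ln S = 2.48491, so J = 2.12673/2.48491 = 0.85586, i.e. 0.856 to 3 decimal places.

0.856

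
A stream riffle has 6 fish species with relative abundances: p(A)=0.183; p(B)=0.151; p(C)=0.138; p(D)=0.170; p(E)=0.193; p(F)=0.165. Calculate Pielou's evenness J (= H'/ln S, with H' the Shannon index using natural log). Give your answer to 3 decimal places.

H' = −Σ pᵢ ln pᵢ = −((-0.31078) + (-0.28546) + (-0.27331) + (-0.30123) + (-0.31750) + (-0.29730)) = 1.78558 (working shown to 5 dp, full precision carried).
With S = 6 species, ln S = 1.79176, so J = 1.78558/1.79176 = 0.99655, i.e. 0.997 to 3 decimal places.

0.997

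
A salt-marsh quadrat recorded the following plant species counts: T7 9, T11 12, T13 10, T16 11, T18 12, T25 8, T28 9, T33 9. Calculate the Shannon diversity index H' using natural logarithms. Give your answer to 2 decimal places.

2.07

Total N = 9+12+10+11+12+8+9+9 = 80, so the proportions are 0.1125, 0.15, 0.125, 0.1375, 0.15, 0.1, 0.1125, 0.1125 (working shown to 4 dp, full precision carried).
Each pᵢ ln pᵢ term: 0.1125×(-2.1848)=-0.2458, 0.15×(-1.8971)=-0.2846, 0.125×(-2.0794)=-0.2599, 0.1375×(-1.9841)=-0.2728, 0.15×(-1.8971)=-0.2846, 0.1×(-2.3026)=-0.2303, 0.1125×(-2.1848)=-0.2458, 0.1125×(-2.1848)=-0.2458.
Sum = -2.0695, so H' = 2.07.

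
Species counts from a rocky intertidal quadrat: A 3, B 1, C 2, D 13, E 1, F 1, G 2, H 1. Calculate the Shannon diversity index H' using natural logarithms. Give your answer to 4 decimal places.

Total N = 3+1+2+13+1+1+2+1 = 24, so the proportions are 0.125, 0.041667, 0.083333, 0.541667, 0.041667, 0.041667, 0.083333, 0.041667 (working shown to 6 dp, full precision carried).
Each pᵢ ln pᵢ term: 0.125×(-2.079442)=-0.259930, 0.041667×(-3.178054)=-0.132419, 0.083333×(-2.484907)=-0.207076, 0.541667×(-0.613104)=-0.332098, 0.041667×(-3.178054)=-0.132419, 0.041667×(-3.178054)=-0.132419, 0.083333×(-2.484907)=-0.207076, 0.041667×(-3.178054)=-0.132419.
Sum = -1.535855, so H' = 1.5359.

1.5359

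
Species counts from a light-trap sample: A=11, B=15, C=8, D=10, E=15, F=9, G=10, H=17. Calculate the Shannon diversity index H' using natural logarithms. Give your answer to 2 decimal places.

Total N = 11+15+8+10+15+9+10+17 = 95, so the proportions are 0.1158, 0.1579, 0.0842, 0.1053, 0.1579, 0.0947, 0.1053, 0.1789 (working shown to 4 dp, full precision carried).
Each pᵢ ln pᵢ term: 0.1158×(-2.1560)=-0.2496, 0.1579×(-1.8458)=-0.2914, 0.0842×(-2.4744)=-0.2084, 0.1053×(-2.2513)=-0.2370, 0.1579×(-1.8458)=-0.2914, 0.0947×(-2.3567)=-0.2233, 0.1053×(-2.2513)=-0.2370, 0.1789×(-1.7207)=-0.3079.
Sum = -2.0460, so H' = 2.05.

2.05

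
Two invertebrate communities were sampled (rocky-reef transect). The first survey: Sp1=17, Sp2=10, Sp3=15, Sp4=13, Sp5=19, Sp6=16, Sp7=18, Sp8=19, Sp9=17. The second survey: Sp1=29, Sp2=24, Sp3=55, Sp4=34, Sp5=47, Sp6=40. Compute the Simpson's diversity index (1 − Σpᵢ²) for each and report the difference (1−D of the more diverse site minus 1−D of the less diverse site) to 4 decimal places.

0.0649

The first survey: N=144, proportions 0.118056, 0.069444, 0.104167, 0.090278, 0.131944, 0.111111, 0.125, 0.131944, 0.118056, giving 1−D = 0.885513 (working shown to 6 dp, full precision carried).
The second survey: N=229, proportions 0.126638, 0.104803, 0.240175, 0.148472, 0.20524, 0.174672, giving 1−D = 0.820617.
Difference = |0.885513 − 0.820617| = 0.064896, i.e. 0.0649 to 4 decimal places.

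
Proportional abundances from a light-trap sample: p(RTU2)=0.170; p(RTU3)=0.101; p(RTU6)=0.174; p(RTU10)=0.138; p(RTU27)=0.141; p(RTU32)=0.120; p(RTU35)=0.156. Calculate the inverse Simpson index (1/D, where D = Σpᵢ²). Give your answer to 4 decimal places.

D = 0.17² + 0.101² + 0.174² + 0.138² + 0.141² + 0.12² + 0.156² = 0.02890000 + 0.01020100 + 0.03027600 + 0.01904400 + 0.01988100 + 0.01440000 + 0.02433600 = 0.14703800 (working shown to 8 dp, full precision carried).
So 1/D = 6.800963, i.e. 6.8010 to 4 decimal places.

6.8010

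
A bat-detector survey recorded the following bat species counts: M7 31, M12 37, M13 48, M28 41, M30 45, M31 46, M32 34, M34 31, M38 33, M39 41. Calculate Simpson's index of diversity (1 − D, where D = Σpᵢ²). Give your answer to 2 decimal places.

0.90

Total N = 31+37+48+41+45+46+34+31+33+41 = 387, so the proportions are 0.0801, 0.0956, 0.124, 0.1059, 0.1163, 0.1189, 0.0879, 0.0801, 0.0853, 0.1059 (working shown to 4 dp, full precision carried).
D = 0.0801² + 0.0956² + 0.124² + 0.1059² + 0.1163² + 0.1189² + 0.0879² + 0.0801² + 0.0853² + 0.1059² = 0.0064 + 0.0091 + 0.0154 + 0.0112 + 0.0135 + 0.0141 + 0.0077 + 0.0064 + 0.0073 + 0.0112 = 0.1024.
So 1 − D = 0.8976, i.e. 0.90 to 2 decimal places.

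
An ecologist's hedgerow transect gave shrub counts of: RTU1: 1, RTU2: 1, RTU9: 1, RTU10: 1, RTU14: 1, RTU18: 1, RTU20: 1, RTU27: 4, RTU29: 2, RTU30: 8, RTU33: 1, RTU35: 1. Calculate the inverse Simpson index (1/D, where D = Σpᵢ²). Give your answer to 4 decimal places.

5.6882

Total N = 1+1+1+1+1+1+1+4+2+8+1+1 = 23, so the proportions are 0.04347826, 0.04347826, 0.04347826, 0.04347826, 0.04347826, 0.04347826, 0.04347826, 0.17391304, 0.08695652, 0.34782609, 0.04347826, 0.04347826 (working shown to 8 dp, full precision carried).
D = 0.04347826² + 0.04347826² + 0.04347826² + 0.04347826² + 0.04347826² + 0.04347826² + 0.04347826² + 0.17391304² + 0.08695652² + 0.34782609² + 0.04347826² + 0.04347826² = 0.00189036 + 0.00189036 + 0.00189036 + 0.00189036 + 0.00189036 + 0.00189036 + 0.00189036 + 0.03024575 + 0.00756144 + 0.12098299 + 0.00189036 + 0.00189036 = 0.17580340.
So 1/D = 5.688172, i.e. 5.6882 to 4 decimal places.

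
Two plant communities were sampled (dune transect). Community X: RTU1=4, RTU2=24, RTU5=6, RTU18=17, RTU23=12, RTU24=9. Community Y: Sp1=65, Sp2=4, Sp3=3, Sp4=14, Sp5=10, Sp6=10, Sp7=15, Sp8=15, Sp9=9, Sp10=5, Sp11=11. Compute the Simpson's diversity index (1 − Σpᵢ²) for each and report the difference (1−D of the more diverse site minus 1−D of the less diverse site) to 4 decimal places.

Community X: N=72, proportions 0.055556, 0.333333, 0.083333, 0.236111, 0.166667, 0.125, giving 1−D = 0.779707 (working shown to 6 dp, full precision carried).
Community Y: N=161, proportions 0.403727, 0.024845, 0.018634, 0.086957, 0.062112, 0.062112, 0.093168, 0.093168, 0.055901, 0.031056, 0.068323, giving 1−D = 0.794645.
Difference = |0.779707 − 0.794645| = 0.014938, i.e. 0.0149 to 4 decimal places.

0.0149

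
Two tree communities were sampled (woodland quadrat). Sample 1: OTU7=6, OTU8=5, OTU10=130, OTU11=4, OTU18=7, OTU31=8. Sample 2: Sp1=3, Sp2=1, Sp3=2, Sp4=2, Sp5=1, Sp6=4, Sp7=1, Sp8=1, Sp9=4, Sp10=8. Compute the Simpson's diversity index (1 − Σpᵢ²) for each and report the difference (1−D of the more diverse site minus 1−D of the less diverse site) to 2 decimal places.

Sample 1: N=160, proportions 0.0375, 0.0312, 0.8125, 0.025, 0.0437, 0.05, giving 1−D = 0.3324 (working shown to 4 dp, full precision carried).
Sample 2: N=27, proportions 0.1111, 0.037, 0.0741, 0.0741, 0.037, 0.1481, 0.037, 0.037, 0.1481, 0.2963, giving 1−D = 0.8395.
Difference = |0.3324 − 0.8395| = 0.5071, i.e. 0.51 to 2 decimal places.

0.51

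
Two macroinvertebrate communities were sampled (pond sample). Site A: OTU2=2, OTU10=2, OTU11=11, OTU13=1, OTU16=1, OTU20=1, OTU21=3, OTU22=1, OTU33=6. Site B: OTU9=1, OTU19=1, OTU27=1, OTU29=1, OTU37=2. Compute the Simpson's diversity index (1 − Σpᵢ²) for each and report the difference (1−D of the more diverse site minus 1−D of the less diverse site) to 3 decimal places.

0.005

Site A: N=28, proportions 0.07143, 0.07143, 0.39286, 0.03571, 0.03571, 0.03571, 0.10714, 0.03571, 0.21429, giving 1−D = 0.77296 (working shown to 5 dp, full precision carried).
Site B: N=6, proportions 0.16667, 0.16667, 0.16667, 0.16667, 0.33333, giving 1−D = 0.77778.
Difference = |0.77296 − 0.77778| = 0.00482, i.e. 0.005 to 3 decimal places.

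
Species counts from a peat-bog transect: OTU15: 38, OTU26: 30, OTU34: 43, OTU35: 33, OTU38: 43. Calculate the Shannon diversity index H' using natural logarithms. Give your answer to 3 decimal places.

Total N = 38+30+43+33+43 = 187, so the proportions are 0.203209, 0.160428, 0.229947, 0.176471, 0.229947 (working shown to 6 dp, full precision carried).
Each pᵢ ln pᵢ term: 0.203209×(-1.593522)=-0.323817, 0.160428×(-1.829911)=-0.293569, 0.229947×(-1.469909)=-0.338000, 0.176471×(-1.734601)=-0.306106, 0.229947×(-1.469909)=-0.338000.
Sum = -1.599493, so H' = 1.599.

1.599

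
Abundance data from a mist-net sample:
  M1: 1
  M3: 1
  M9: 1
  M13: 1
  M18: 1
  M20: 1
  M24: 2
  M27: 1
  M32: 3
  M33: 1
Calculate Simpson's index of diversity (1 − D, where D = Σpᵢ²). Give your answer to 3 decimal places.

Total N = 1+1+1+1+1+1+2+1+3+1 = 13, so the proportions are 0.07692, 0.07692, 0.07692, 0.07692, 0.07692, 0.07692, 0.15385, 0.07692, 0.23077, 0.07692 (working shown to 5 dp, full precision carried).
D = 0.07692² + 0.07692² + 0.07692² + 0.07692² + 0.07692² + 0.07692² + 0.15385² + 0.07692² + 0.23077² + 0.07692² = 0.00592 + 0.00592 + 0.00592 + 0.00592 + 0.00592 + 0.00592 + 0.02367 + 0.00592 + 0.05325 + 0.00592 = 0.12426.
So 1 − D = 0.87574, i.e. 0.876 to 3 decimal places.

0.876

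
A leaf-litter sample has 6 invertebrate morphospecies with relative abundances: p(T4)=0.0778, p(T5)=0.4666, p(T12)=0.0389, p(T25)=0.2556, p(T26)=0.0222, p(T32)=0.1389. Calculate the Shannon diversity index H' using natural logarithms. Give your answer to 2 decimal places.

1.39

Each pᵢ ln pᵢ term (working shown to 4 dp, full precision carried): 0.0778×(-2.5536)=-0.1987, 0.4666×(-0.7623)=-0.3557, 0.0389×(-3.2468)=-0.1263, 0.2556×(-1.3641)=-0.3487, 0.0222×(-3.8077)=-0.0845, 0.1389×(-1.9740)=-0.2742.
Sum = -1.3880, so H' = 1.39.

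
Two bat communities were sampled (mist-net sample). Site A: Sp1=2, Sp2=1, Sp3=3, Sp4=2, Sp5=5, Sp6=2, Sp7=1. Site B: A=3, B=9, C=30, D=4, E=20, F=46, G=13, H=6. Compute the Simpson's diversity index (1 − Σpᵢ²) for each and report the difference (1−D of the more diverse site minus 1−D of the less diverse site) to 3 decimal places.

0.030

Site A: N=16, proportions 0.125, 0.0625, 0.1875, 0.125, 0.3125, 0.125, 0.0625, giving 1−D = 0.81250 (working shown to 5 dp, full precision carried).
Site B: N=131, proportions 0.0229, 0.0687, 0.22901, 0.03053, 0.15267, 0.35115, 0.09924, 0.0458, giving 1−D = 0.78282.
Difference = |0.81250 − 0.78282| = 0.02968, i.e. 0.030 to 3 decimal places.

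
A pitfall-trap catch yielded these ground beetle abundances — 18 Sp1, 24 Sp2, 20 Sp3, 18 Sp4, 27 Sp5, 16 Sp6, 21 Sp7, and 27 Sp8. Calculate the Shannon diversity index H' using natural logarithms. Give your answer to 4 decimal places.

2.0626

Total N = 18+24+20+18+27+16+21+27 = 171, so the proportions are 0.105263, 0.140351, 0.116959, 0.105263, 0.157895, 0.093567, 0.122807, 0.157895 (working shown to 6 dp, full precision carried).
Each pᵢ ln pᵢ term: 0.105263×(-2.251292)=-0.236978, 0.140351×(-1.963610)=-0.275594, 0.116959×(-2.145931)=-0.250986, 0.105263×(-2.251292)=-0.236978, 0.157895×(-1.845827)=-0.291446, 0.093567×(-2.369075)=-0.221668, 0.122807×(-2.097141)=-0.257544, 0.157895×(-1.845827)=-0.291446.
Sum = -2.062641, so H' = 2.0626.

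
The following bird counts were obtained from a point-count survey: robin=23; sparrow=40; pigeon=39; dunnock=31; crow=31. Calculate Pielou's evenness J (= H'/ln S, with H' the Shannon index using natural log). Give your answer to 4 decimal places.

0.9885

Total N = 23+40+39+31+31 = 164, so the proportions are 0.140244, 0.243902, 0.237805, 0.189024, 0.189024 (working shown to 6 dp, full precision carried).
H' = −Σ pᵢ ln pᵢ = −((-0.275491) + (-0.344143) + (-0.341560) + (-0.314892) + (-0.314892)) = 1.590978.
With S = 5 species, ln S = 1.609438, so J = 1.590978/1.609438 = 0.988530, i.e. 0.9885 to 4 decimal places.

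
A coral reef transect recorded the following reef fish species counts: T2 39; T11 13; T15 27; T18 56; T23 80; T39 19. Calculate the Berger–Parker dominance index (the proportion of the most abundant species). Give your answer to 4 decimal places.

Total N = 39+13+27+56+80+19 = 234, so the proportions are 0.166667, 0.055556, 0.115385, 0.239316, 0.34188, 0.081197 (working shown to 6 dp, full precision carried).
The largest proportion is 0.34188, i.e. d = 0.3419 to 4 decimal places.

0.3419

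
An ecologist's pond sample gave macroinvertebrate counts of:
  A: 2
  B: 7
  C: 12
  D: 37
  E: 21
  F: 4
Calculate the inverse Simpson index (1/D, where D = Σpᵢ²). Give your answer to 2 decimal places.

Total N = 2+7+12+37+21+4 = 83, so the proportions are 0.024096, 0.084337, 0.144578, 0.445783, 0.253012, 0.048193 (working shown to 6 dp, full precision carried).
D = 0.024096² + 0.084337² + 0.144578² + 0.445783² + 0.253012² + 0.048193² = 0.000581 + 0.007113 + 0.020903 + 0.198723 + 0.064015 + 0.002323 = 0.293657.
So 1/D = 3.4053, i.e. 3.41 to 2 decimal places.

3.41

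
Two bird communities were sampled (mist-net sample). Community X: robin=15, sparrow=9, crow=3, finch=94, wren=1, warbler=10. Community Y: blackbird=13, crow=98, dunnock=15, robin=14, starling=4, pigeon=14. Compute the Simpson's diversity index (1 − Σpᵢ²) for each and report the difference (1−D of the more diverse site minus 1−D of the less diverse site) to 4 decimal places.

0.1142

Community X: N=132, proportions 0.1136364, 0.0681818, 0.0227273, 0.7121212, 0.0075758, 0.0757576, giving 1−D = 0.4690083 (working shown to 7 dp, full precision carried).
Community Y: N=158, proportions 0.0822785, 0.6202532, 0.0949367, 0.0886076, 0.0253165, 0.0886076, giving 1−D = 0.5831598.
Difference = |0.4690083 − 0.5831598| = 0.1141515, i.e. 0.1142 to 4 decimal places.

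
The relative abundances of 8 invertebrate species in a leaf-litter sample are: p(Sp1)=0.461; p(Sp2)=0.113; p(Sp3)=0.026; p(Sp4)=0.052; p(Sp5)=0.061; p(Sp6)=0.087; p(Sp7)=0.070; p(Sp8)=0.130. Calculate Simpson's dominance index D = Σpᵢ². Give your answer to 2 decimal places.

0.26

D = 0.461² + 0.113² + 0.026² + 0.052² + 0.061² + 0.087² + 0.07² + 0.13² = 0.2125 + 0.0128 + 0.0007 + 0.0027 + 0.0037 + 0.0076 + 0.0049 + 0.0169 = 0.2618 (working shown to 4 dp, full precision carried).
To 2 decimal places, D = 0.26.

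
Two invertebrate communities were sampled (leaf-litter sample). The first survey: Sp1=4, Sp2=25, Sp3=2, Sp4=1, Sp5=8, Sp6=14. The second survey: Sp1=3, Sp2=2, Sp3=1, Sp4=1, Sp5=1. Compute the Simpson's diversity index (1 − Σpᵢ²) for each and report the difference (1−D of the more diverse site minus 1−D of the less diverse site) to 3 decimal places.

The first survey: N=54, proportions 0.07407, 0.46296, 0.03704, 0.01852, 0.14815, 0.25926, giving 1−D = 0.68930 (working shown to 5 dp, full precision carried).
The second survey: N=8, proportions 0.375, 0.25, 0.125, 0.125, 0.125, giving 1−D = 0.75000.
Difference = |0.68930 − 0.75000| = 0.06070, i.e. 0.061 to 3 decimal places.

0.061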